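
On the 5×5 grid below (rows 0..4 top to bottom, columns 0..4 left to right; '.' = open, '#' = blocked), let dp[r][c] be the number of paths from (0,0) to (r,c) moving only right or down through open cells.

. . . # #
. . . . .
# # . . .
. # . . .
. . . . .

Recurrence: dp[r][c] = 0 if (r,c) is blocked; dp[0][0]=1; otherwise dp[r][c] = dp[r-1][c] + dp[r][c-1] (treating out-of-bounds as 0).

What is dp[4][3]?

r\c   0   1   2   3   4
  0   1   1   1   0   0
  1   1   2   3   3   3
  2   0   0   3   6   9
  3   0   0   3   9  18
  4   0   0   3  12  30

12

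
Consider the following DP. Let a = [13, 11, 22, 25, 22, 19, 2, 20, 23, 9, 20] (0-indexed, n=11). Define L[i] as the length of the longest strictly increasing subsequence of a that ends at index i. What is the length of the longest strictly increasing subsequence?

4

   i    0    1    2    3    4    5    6    7    8    9   10
a[i]   13   11   22   25   22   19    2   20   23    9   20
L[i]    1    1    2    3    2    2    1    3    4    2    3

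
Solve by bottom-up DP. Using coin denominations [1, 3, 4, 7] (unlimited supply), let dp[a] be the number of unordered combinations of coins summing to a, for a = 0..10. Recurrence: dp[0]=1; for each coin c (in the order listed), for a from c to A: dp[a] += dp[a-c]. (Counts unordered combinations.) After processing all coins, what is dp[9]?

after  coin     0     1     2     3     4     5     6     7     8     9    10
          1     1     1     1     1     1     1     1     1     1     1     1
          3     1     1     1     2     2     2     3     3     3     4     4
          4     1     1     1     2     3     3     4     5     6     7     8
          7     1     1     1     2     3     3     4     6     7     8    10

8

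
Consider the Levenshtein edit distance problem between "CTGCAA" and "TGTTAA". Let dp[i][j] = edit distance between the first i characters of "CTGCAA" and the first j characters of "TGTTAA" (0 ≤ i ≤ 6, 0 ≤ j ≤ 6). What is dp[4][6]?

   ''  T  G  T  T  A  A
''  0  1  2  3  4  5  6
 C  1  1  2  3  4  5  6
 T  2  1  2  2  3  4  5
 G  3  2  1  2  3  4  5
 C  4  3  2  2  3  4  5
 A  5  4  3  3  3  3  4
 A  6  5  4  4  4  3  3

5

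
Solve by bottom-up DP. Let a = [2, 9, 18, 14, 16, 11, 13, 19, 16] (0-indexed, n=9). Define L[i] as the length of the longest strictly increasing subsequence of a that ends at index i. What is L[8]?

   i    0    1    2    3    4    5    6    7    8
a[i]    2    9   18   14   16   11   13   19   16
L[i]    1    2    3    3    4    3    4    5    5

5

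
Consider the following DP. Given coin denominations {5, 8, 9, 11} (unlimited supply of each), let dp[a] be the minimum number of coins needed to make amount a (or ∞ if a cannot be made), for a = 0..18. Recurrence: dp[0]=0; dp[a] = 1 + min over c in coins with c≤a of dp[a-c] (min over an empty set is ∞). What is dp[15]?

 a  0  1  2  3  4  5  6  7  8  9 10 11 12 13 14 15 16 17 18
dp  0  -  -  -  -  1  -  -  1  1  2  1  -  2  2  3  2  2  2
(- denotes ∞ / unreachable)

3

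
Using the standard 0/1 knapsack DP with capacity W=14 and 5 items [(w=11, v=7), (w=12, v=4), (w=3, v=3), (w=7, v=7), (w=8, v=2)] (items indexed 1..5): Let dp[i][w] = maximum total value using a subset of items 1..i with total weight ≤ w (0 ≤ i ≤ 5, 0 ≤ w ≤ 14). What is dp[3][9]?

3

i\w   0   1   2   3   4   5   6   7   8   9  10  11  12  13  14
  0   0   0   0   0   0   0   0   0   0   0   0   0   0   0   0
  1   0   0   0   0   0   0   0   0   0   0   0   7   7   7   7
  2   0   0   0   0   0   0   0   0   0   0   0   7   7   7   7
  3   0   0   0   3   3   3   3   3   3   3   3   7   7   7  10
  4   0   0   0   3   3   3   3   7   7   7  10  10  10  10  10
  5   0   0   0   3   3   3   3   7   7   7  10  10  10  10  10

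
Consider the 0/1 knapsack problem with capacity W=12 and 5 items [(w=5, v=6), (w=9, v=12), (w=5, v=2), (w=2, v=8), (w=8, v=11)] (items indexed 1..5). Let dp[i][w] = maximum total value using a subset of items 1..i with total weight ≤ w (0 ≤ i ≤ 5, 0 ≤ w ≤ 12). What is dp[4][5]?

i\w   0   1   2   3   4   5   6   7   8   9  10  11  12
  0   0   0   0   0   0   0   0   0   0   0   0   0   0
  1   0   0   0   0   0   6   6   6   6   6   6   6   6
  2   0   0   0   0   0   6   6   6   6  12  12  12  12
  3   0   0   0   0   0   6   6   6   6  12  12  12  12
  4   0   0   8   8   8   8   8  14  14  14  14  20  20
  5   0   0   8   8   8   8   8  14  14  14  19  20  20

8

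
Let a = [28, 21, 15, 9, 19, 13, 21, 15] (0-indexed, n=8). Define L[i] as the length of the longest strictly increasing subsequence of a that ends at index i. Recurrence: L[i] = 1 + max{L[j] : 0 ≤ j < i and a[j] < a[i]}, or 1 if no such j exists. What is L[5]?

   i    0    1    2    3    4    5    6    7
a[i]   28   21   15    9   19   13   21   15
L[i]    1    1    1    1    2    2    3    3

2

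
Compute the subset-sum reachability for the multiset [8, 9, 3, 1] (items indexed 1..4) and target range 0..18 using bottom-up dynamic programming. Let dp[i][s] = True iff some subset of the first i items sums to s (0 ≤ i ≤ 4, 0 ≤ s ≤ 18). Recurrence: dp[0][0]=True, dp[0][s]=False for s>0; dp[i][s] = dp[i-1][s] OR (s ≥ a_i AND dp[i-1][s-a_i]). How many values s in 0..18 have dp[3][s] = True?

7

i\s   0   1   2   3   4   5   6   7   8   9  10  11  12  13  14  15  16  17  18
  0   T   F   F   F   F   F   F   F   F   F   F   F   F   F   F   F   F   F   F
  1   T   F   F   F   F   F   F   F   T   F   F   F   F   F   F   F   F   F   F
  2   T   F   F   F   F   F   F   F   T   T   F   F   F   F   F   F   F   T   F
  3   T   F   F   T   F   F   F   F   T   T   F   T   T   F   F   F   F   T   F
  4   T   T   F   T   T   F   F   F   T   T   T   T   T   T   F   F   F   T   T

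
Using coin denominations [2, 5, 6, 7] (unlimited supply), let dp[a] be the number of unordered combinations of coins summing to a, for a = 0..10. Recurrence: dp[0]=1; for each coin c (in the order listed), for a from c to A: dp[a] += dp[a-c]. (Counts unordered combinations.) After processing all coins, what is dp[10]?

3

after  coin     0     1     2     3     4     5     6     7     8     9    10
          2     1     0     1     0     1     0     1     0     1     0     1
          5     1     0     1     0     1     1     1     1     1     1     2
          6     1     0     1     0     1     1     2     1     2     1     3
          7     1     0     1     0     1     1     2     2     2     2     3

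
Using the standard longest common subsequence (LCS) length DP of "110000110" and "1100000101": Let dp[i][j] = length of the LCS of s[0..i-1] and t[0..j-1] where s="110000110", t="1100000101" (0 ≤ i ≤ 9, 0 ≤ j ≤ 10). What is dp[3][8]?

   ''  1  1  0  0  0  0  0  1  0  1
''  0  0  0  0  0  0  0  0  0  0  0
 1  0  1  1  1  1  1  1  1  1  1  1
 1  0  1  2  2  2  2  2  2  2  2  2
 0  0  1  2  3  3  3  3  3  3  3  3
 0  0  1  2  3  4  4  4  4  4  4  4
 0  0  1  2  3  4  5  5  5  5  5  5
 0  0  1  2  3  4  5  6  6  6  6  6
 1  0  1  2  3  4  5  6  6  7  7  7
 1  0  1  2  3  4  5  6  6  7  7  8
 0  0  1  2  3  4  5  6  7  7  8  8

3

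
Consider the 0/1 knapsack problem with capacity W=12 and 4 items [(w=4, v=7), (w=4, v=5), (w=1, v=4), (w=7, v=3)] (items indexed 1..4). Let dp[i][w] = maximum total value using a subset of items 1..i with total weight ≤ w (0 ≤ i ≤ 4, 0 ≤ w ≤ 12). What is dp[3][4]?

i\w   0   1   2   3   4   5   6   7   8   9  10  11  12
  0   0   0   0   0   0   0   0   0   0   0   0   0   0
  1   0   0   0   0   7   7   7   7   7   7   7   7   7
  2   0   0   0   0   7   7   7   7  12  12  12  12  12
  3   0   4   4   4   7  11  11  11  12  16  16  16  16
  4   0   4   4   4   7  11  11  11  12  16  16  16  16

7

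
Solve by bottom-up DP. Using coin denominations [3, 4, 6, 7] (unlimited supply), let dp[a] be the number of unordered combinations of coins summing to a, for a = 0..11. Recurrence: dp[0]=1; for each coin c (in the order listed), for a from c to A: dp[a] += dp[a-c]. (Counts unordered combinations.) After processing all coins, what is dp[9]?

2

after  coin     0     1     2     3     4     5     6     7     8     9    10    11
          3     1     0     0     1     0     0     1     0     0     1     0     0
          4     1     0     0     1     1     0     1     1     1     1     1     1
          6     1     0     0     1     1     0     2     1     1     2     2     1
          7     1     0     0     1     1     0     2     2     1     2     3     2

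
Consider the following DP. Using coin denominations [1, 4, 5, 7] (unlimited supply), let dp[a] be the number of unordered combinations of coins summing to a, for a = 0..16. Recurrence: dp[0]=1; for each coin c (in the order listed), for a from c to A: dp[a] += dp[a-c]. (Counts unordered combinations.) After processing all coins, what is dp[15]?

after  coin     0     1     2     3     4     5     6     7     8     9    10    11    12    13    14    15    16
          1     1     1     1     1     1     1     1     1     1     1     1     1     1     1     1     1     1
          4     1     1     1     1     2     2     2     2     3     3     3     3     4     4     4     4     5
          5     1     1     1     1     2     3     3     3     4     5     6     6     7     8     9    10    11
          7     1     1     1     1     2     3     3     4     5     6     7     8    10    11    13    15    17

15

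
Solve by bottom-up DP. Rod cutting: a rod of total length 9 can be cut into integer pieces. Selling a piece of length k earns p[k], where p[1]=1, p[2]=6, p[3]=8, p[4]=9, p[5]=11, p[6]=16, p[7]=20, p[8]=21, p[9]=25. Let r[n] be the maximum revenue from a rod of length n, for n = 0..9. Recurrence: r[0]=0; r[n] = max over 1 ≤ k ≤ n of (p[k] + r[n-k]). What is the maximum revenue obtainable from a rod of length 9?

   n    0    1    2    3    4    5    6    7    8    9
r[n]    0    1    6    8   12   14   18   20   24   26

26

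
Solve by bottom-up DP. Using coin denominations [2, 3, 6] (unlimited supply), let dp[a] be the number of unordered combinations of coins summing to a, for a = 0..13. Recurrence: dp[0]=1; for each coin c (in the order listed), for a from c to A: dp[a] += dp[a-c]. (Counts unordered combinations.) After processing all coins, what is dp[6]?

3

after  coin     0     1     2     3     4     5     6     7     8     9    10    11    12    13
          2     1     0     1     0     1     0     1     0     1     0     1     0     1     0
          3     1     0     1     1     1     1     2     1     2     2     2     2     3     2
          6     1     0     1     1     1     1     3     1     3     3     3     3     6     3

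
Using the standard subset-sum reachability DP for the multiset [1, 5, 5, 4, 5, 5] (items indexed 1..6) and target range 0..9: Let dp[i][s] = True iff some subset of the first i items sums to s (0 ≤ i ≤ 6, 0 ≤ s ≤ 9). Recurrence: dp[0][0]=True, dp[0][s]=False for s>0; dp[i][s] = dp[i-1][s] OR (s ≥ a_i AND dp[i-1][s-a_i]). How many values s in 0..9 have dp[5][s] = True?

i\s   0   1   2   3   4   5   6   7   8   9
  0   T   F   F   F   F   F   F   F   F   F
  1   T   T   F   F   F   F   F   F   F   F
  2   T   T   F   F   F   T   T   F   F   F
  3   T   T   F   F   F   T   T   F   F   F
  4   T   T   F   F   T   T   T   F   F   T
  5   T   T   F   F   T   T   T   F   F   T
  6   T   T   F   F   T   T   T   F   F   T

6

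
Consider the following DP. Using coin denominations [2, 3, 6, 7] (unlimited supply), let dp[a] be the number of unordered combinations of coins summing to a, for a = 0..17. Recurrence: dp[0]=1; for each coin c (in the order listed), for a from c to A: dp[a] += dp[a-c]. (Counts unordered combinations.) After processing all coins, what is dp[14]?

8

after  coin     0     1     2     3     4     5     6     7     8     9    10    11    12    13    14    15    16    17
          2     1     0     1     0     1     0     1     0     1     0     1     0     1     0     1     0     1     0
          3     1     0     1     1     1     1     2     1     2     2     2     2     3     2     3     3     3     3
          6     1     0     1     1     1     1     3     1     3     3     3     3     6     3     6     6     6     6
          7     1     0     1     1     1     1     3     2     3     4     4     4     7     6     8     9    10    10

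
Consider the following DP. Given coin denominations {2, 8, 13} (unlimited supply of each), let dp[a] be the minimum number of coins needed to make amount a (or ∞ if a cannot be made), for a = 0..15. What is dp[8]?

1

 a  0  1  2  3  4  5  6  7  8  9 10 11 12 13 14 15
dp  0  -  1  -  2  -  3  -  1  -  2  -  3  1  4  2
(- denotes ∞ / unreachable)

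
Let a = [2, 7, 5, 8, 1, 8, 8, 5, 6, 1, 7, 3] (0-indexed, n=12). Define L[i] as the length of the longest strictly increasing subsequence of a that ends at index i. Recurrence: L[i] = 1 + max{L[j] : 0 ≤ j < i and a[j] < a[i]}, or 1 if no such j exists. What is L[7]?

2

   i    0    1    2    3    4    5    6    7    8    9   10   11
a[i]    2    7    5    8    1    8    8    5    6    1    7    3
L[i]    1    2    2    3    1    3    3    2    3    1    4    2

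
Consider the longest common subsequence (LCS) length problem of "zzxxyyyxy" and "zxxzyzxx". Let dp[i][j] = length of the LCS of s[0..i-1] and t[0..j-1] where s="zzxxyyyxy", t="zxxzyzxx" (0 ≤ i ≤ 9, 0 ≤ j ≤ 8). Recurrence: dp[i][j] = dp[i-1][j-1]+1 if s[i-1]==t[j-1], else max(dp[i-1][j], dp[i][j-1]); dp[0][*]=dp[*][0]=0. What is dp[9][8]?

   ''  z  x  x  z  y  z  x  x
''  0  0  0  0  0  0  0  0  0
 z  0  1  1  1  1  1  1  1  1
 z  0  1  1  1  2  2  2  2  2
 x  0  1  2  2  2  2  2  3  3
 x  0  1  2  3  3  3  3  3  4
 y  0  1  2  3  3  4  4  4  4
 y  0  1  2  3  3  4  4  4  4
 y  0  1  2  3  3  4  4  4  4
 x  0  1  2  3  3  4  4  5  5
 y  0  1  2  3  3  4  4  5  5

5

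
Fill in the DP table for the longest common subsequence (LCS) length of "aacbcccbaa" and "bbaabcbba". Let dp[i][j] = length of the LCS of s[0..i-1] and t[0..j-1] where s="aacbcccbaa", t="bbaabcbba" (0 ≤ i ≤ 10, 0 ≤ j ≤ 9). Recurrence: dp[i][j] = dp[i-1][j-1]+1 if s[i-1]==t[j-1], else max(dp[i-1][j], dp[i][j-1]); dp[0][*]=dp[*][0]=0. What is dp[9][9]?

6

   ''  b  b  a  a  b  c  b  b  a
''  0  0  0  0  0  0  0  0  0  0
 a  0  0  0  1  1  1  1  1  1  1
 a  0  0  0  1  2  2  2  2  2  2
 c  0  0  0  1  2  2  3  3  3  3
 b  0  1  1  1  2  3  3  4  4  4
 c  0  1  1  1  2  3  4  4  4  4
 c  0  1  1  1  2  3  4  4  4  4
 c  0  1  1  1  2  3  4  4  4  4
 b  0  1  2  2  2  3  4  5  5  5
 a  0  1  2  3  3  3  4  5  5  6
 a  0  1  2  3  4  4  4  5  5  6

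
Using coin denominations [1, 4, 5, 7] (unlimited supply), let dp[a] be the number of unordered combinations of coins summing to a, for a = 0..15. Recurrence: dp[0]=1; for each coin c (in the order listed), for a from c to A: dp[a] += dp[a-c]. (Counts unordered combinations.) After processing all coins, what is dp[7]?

after  coin     0     1     2     3     4     5     6     7     8     9    10    11    12    13    14    15
          1     1     1     1     1     1     1     1     1     1     1     1     1     1     1     1     1
          4     1     1     1     1     2     2     2     2     3     3     3     3     4     4     4     4
          5     1     1     1     1     2     3     3     3     4     5     6     6     7     8     9    10
          7     1     1     1     1     2     3     3     4     5     6     7     8    10    11    13    15

4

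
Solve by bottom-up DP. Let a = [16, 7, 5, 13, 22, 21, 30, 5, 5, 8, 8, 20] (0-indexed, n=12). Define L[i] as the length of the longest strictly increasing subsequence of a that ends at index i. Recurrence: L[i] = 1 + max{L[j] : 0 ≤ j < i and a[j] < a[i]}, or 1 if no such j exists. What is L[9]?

2

   i    0    1    2    3    4    5    6    7    8    9   10   11
a[i]   16    7    5   13   22   21   30    5    5    8    8   20
L[i]    1    1    1    2    3    3    4    1    1    2    2    3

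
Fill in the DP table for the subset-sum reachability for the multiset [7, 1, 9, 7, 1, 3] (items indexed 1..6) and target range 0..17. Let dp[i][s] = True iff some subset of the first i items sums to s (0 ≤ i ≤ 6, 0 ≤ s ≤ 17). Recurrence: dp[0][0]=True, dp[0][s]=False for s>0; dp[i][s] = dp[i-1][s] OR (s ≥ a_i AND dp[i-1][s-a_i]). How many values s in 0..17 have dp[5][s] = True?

12

i\s   0   1   2   3   4   5   6   7   8   9  10  11  12  13  14  15  16  17
  0   T   F   F   F   F   F   F   F   F   F   F   F   F   F   F   F   F   F
  1   T   F   F   F   F   F   F   T   F   F   F   F   F   F   F   F   F   F
  2   T   T   F   F   F   F   F   T   T   F   F   F   F   F   F   F   F   F
  3   T   T   F   F   F   F   F   T   T   T   T   F   F   F   F   F   T   T
  4   T   T   F   F   F   F   F   T   T   T   T   F   F   F   T   T   T   T
  5   T   T   T   F   F   F   F   T   T   T   T   T   F   F   T   T   T   T
  6   T   T   T   T   T   T   F   T   T   T   T   T   T   T   T   T   T   T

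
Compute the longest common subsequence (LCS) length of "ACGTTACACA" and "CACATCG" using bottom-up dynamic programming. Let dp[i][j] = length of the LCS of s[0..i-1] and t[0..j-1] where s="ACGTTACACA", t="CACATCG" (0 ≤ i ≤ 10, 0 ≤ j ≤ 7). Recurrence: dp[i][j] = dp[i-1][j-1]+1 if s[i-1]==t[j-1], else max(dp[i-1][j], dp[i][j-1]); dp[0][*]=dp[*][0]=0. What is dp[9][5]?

   ''  C  A  C  A  T  C  G
''  0  0  0  0  0  0  0  0
 A  0  0  1  1  1  1  1  1
 C  0  1  1  2  2  2  2  2
 G  0  1  1  2  2  2  2  3
 T  0  1  1  2  2  3  3  3
 T  0  1  1  2  2  3  3  3
 A  0  1  2  2  3  3  3  3
 C  0  1  2  3  3  3  4  4
 A  0  1  2  3  4  4  4  4
 C  0  1  2  3  4  4  5  5
 A  0  1  2  3  4  4  5  5

4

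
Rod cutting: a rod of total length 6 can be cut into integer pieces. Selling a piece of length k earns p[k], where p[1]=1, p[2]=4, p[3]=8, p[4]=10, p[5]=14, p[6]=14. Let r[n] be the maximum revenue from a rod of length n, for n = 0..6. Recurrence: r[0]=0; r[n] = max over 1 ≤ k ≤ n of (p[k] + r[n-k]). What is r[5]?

14

   n    0    1    2    3    4    5    6
r[n]    0    1    4    8   10   14   16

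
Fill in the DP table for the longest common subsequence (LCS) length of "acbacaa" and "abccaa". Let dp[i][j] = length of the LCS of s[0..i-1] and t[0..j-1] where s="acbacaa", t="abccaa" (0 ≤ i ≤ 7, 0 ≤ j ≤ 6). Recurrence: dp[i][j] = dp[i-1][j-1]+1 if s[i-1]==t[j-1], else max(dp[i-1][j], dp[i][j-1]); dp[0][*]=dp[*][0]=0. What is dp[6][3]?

3

   ''  a  b  c  c  a  a
''  0  0  0  0  0  0  0
 a  0  1  1  1  1  1  1
 c  0  1  1  2  2  2  2
 b  0  1  2  2  2  2  2
 a  0  1  2  2  2  3  3
 c  0  1  2  3  3  3  3
 a  0  1  2  3  3  4  4
 a  0  1  2  3  3  4  5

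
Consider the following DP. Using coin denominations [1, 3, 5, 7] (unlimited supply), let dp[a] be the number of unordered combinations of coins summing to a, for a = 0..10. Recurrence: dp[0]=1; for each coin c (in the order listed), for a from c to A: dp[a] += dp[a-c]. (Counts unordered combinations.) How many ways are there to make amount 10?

9

after  coin     0     1     2     3     4     5     6     7     8     9    10
          1     1     1     1     1     1     1     1     1     1     1     1
          3     1     1     1     2     2     2     3     3     3     4     4
          5     1     1     1     2     2     3     4     4     5     6     7
          7     1     1     1     2     2     3     4     5     6     7     9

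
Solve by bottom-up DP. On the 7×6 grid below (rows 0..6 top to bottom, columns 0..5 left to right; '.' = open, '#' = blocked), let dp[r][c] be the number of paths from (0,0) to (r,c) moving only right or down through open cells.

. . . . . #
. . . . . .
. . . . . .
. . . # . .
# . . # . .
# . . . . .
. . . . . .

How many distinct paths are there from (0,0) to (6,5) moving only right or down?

156

r\c   0   1   2   3   4   5
  0   1   1   1   1   1   0
  1   1   2   3   4   5   5
  2   1   3   6  10  15  20
  3   1   4  10   0  15  35
  4   0   4  14   0  15  50
  5   0   4  18  18  33  83
  6   0   4  22  40  73 156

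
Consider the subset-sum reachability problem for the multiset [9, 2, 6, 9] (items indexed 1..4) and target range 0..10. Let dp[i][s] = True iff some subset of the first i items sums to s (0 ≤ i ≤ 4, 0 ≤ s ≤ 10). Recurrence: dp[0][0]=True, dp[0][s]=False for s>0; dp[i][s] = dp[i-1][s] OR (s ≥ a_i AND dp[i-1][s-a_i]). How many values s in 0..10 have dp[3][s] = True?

i\s   0   1   2   3   4   5   6   7   8   9  10
  0   T   F   F   F   F   F   F   F   F   F   F
  1   T   F   F   F   F   F   F   F   F   T   F
  2   T   F   T   F   F   F   F   F   F   T   F
  3   T   F   T   F   F   F   T   F   T   T   F
  4   T   F   T   F   F   F   T   F   T   T   F

5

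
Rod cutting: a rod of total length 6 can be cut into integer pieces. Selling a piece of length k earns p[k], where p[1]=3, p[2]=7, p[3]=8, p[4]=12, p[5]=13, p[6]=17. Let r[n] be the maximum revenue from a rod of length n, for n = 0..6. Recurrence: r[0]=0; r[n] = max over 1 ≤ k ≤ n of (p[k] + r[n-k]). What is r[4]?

14

   n    0    1    2    3    4    5    6
r[n]    0    3    7   10   14   17   21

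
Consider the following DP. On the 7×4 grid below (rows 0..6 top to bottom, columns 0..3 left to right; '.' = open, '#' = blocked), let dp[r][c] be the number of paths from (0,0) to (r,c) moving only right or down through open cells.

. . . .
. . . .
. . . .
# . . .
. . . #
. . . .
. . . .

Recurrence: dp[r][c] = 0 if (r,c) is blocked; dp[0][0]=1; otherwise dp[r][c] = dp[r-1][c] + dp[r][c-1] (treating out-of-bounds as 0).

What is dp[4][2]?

12

r\c   0   1   2   3
  0   1   1   1   1
  1   1   2   3   4
  2   1   3   6  10
  3   0   3   9  19
  4   0   3  12   0
  5   0   3  15  15
  6   0   3  18  33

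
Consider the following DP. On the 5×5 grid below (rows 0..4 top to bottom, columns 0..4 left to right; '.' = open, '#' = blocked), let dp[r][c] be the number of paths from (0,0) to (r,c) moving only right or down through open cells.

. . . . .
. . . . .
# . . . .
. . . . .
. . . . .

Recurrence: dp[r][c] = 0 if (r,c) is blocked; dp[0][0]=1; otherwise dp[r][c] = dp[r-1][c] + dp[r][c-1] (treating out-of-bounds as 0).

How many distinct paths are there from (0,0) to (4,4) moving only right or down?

55

r\c   0   1   2   3   4
  0   1   1   1   1   1
  1   1   2   3   4   5
  2   0   2   5   9  14
  3   0   2   7  16  30
  4   0   2   9  25  55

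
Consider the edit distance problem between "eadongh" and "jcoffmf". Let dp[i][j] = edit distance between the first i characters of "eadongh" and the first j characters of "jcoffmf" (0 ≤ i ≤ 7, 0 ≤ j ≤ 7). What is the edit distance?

7

   ''  j  c  o  f  f  m  f
''  0  1  2  3  4  5  6  7
 e  1  1  2  3  4  5  6  7
 a  2  2  2  3  4  5  6  7
 d  3  3  3  3  4  5  6  7
 o  4  4  4  3  4  5  6  7
 n  5  5  5  4  4  5  6  7
 g  6  6  6  5  5  5  6  7
 h  7  7  7  6  6  6  6  7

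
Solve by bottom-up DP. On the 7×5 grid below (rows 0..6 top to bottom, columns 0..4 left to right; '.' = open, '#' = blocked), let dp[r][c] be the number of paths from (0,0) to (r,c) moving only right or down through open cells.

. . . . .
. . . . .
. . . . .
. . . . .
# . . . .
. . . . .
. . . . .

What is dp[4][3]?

34

r\c   0   1   2   3   4
  0   1   1   1   1   1
  1   1   2   3   4   5
  2   1   3   6  10  15
  3   1   4  10  20  35
  4   0   4  14  34  69
  5   0   4  18  52 121
  6   0   4  22  74 195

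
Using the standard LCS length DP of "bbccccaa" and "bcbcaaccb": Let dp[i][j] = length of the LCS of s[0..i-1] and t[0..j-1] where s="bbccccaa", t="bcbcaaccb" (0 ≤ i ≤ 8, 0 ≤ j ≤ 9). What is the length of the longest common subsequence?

   ''  b  c  b  c  a  a  c  c  b
''  0  0  0  0  0  0  0  0  0  0
 b  0  1  1  1  1  1  1  1  1  1
 b  0  1  1  2  2  2  2  2  2  2
 c  0  1  2  2  3  3  3  3  3  3
 c  0  1  2  2  3  3  3  4  4  4
 c  0  1  2  2  3  3  3  4  5  5
 c  0  1  2  2  3  3  3  4  5  5
 a  0  1  2  2  3  4  4  4  5  5
 a  0  1  2  2  3  4  5  5  5  5

5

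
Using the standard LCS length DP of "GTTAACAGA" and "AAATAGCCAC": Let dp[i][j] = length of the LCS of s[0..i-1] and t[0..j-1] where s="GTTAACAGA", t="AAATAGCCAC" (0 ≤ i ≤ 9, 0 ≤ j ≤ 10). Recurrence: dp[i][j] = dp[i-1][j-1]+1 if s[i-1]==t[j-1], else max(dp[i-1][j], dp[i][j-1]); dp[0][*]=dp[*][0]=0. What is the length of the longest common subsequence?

   ''  A  A  A  T  A  G  C  C  A  C
''  0  0  0  0  0  0  0  0  0  0  0
 G  0  0  0  0  0  0  1  1  1  1  1
 T  0  0  0  0  1  1  1  1  1  1  1
 T  0  0  0  0  1  1  1  1  1  1  1
 A  0  1  1  1  1  2  2  2  2  2  2
 A  0  1  2  2  2  2  2  2  2  3  3
 C  0  1  2  2  2  2  2  3  3  3  4
 A  0  1  2  3  3  3  3  3  3  4  4
 G  0  1  2  3  3  3  4  4  4  4  4
 A  0  1  2  3  3  4  4  4  4  5  5

5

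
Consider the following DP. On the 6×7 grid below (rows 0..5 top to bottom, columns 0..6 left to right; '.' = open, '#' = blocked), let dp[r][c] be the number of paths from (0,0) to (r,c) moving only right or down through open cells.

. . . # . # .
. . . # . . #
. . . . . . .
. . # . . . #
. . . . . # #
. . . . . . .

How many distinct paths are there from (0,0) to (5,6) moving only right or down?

45

r\c   0   1   2   3   4   5   6
  0   1   1   1   0   0   0   0
  1   1   2   3   0   0   0   0
  2   1   3   6   6   6   6   6
  3   1   4   0   6  12  18   0
  4   1   5   5  11  23   0   0
  5   1   6  11  22  45  45  45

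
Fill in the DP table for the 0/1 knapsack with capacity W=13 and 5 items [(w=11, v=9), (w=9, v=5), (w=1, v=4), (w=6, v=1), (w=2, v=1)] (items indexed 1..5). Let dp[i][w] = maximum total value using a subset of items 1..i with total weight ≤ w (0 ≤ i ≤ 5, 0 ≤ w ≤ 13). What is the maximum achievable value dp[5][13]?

13

i\w   0   1   2   3   4   5   6   7   8   9  10  11  12  13
  0   0   0   0   0   0   0   0   0   0   0   0   0   0   0
  1   0   0   0   0   0   0   0   0   0   0   0   9   9   9
  2   0   0   0   0   0   0   0   0   0   5   5   9   9   9
  3   0   4   4   4   4   4   4   4   4   5   9   9  13  13
  4   0   4   4   4   4   4   4   5   5   5   9   9  13  13
  5   0   4   4   5   5   5   5   5   5   6   9   9  13  13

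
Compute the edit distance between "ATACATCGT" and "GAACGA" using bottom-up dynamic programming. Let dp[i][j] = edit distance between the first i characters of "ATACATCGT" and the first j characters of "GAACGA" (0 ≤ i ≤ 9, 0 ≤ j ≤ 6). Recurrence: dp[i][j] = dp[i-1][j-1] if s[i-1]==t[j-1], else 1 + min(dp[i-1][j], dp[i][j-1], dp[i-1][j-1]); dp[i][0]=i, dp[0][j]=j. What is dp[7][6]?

   ''  G  A  A  C  G  A
''  0  1  2  3  4  5  6
 A  1  1  1  2  3  4  5
 T  2  2  2  2  3  4  5
 A  3  3  2  2  3  4  4
 C  4  4  3  3  2  3  4
 A  5  5  4  3  3  3  3
 T  6  6  5  4  4  4  4
 C  7  7  6  5  4  5  5
 G  8  7  7  6  5  4  5
 T  9  8  8  7  6  5  5

5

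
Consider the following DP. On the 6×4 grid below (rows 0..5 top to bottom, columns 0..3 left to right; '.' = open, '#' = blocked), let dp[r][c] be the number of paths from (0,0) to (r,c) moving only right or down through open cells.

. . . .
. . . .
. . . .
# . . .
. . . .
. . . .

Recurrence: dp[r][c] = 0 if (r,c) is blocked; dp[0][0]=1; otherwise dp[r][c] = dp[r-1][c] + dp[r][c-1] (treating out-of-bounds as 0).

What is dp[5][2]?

r\c   0   1   2   3
  0   1   1   1   1
  1   1   2   3   4
  2   1   3   6  10
  3   0   3   9  19
  4   0   3  12  31
  5   0   3  15  46

15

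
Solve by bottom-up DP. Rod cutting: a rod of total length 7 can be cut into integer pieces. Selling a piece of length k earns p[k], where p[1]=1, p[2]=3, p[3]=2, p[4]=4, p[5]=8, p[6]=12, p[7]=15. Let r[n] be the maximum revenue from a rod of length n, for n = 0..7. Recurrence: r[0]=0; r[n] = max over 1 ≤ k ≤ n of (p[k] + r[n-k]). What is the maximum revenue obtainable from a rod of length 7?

15

   n    0    1    2    3    4    5    6    7
r[n]    0    1    3    4    6    8   12   15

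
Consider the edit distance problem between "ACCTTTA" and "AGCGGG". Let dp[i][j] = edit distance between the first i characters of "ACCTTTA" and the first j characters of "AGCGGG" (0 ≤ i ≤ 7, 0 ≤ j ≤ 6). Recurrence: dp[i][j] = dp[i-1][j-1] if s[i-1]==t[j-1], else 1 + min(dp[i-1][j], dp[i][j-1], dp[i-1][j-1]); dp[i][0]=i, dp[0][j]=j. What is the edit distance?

5

   ''  A  G  C  G  G  G
''  0  1  2  3  4  5  6
 A  1  0  1  2  3  4  5
 C  2  1  1  1  2  3  4
 C  3  2  2  1  2  3  4
 T  4  3  3  2  2  3  4
 T  5  4  4  3  3  3  4
 T  6  5  5  4  4  4  4
 A  7  6  6  5  5  5  5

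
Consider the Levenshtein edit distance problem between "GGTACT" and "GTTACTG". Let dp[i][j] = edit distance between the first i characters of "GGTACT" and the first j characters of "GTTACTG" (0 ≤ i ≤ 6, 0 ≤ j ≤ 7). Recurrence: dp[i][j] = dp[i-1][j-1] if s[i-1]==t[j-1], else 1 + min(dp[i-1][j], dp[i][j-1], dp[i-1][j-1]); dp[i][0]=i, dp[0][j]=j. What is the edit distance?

   ''  G  T  T  A  C  T  G
''  0  1  2  3  4  5  6  7
 G  1  0  1  2  3  4  5  6
 G  2  1  1  2  3  4  5  5
 T  3  2  1  1  2  3  4  5
 A  4  3  2  2  1  2  3  4
 C  5  4  3  3  2  1  2  3
 T  6  5  4  3  3  2  1  2

2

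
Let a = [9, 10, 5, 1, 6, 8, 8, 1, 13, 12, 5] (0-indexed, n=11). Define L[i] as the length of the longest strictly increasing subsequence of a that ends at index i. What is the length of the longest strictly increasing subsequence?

   i    0    1    2    3    4    5    6    7    8    9   10
a[i]    9   10    5    1    6    8    8    1   13   12    5
L[i]    1    2    1    1    2    3    3    1    4    4    2

4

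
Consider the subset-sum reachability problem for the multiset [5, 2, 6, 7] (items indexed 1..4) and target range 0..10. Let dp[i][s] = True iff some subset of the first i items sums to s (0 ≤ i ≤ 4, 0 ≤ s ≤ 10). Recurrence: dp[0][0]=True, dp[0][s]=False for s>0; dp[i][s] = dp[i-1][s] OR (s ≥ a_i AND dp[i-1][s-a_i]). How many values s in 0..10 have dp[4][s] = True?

7

i\s   0   1   2   3   4   5   6   7   8   9  10
  0   T   F   F   F   F   F   F   F   F   F   F
  1   T   F   F   F   F   T   F   F   F   F   F
  2   T   F   T   F   F   T   F   T   F   F   F
  3   T   F   T   F   F   T   T   T   T   F   F
  4   T   F   T   F   F   T   T   T   T   T   F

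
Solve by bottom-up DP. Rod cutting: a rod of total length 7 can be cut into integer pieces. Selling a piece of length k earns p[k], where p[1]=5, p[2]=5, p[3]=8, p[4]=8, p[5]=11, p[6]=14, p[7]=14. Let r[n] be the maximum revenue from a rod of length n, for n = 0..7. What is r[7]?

   n    0    1    2    3    4    5    6    7
r[n]    0    5   10   15   20   25   30   35

35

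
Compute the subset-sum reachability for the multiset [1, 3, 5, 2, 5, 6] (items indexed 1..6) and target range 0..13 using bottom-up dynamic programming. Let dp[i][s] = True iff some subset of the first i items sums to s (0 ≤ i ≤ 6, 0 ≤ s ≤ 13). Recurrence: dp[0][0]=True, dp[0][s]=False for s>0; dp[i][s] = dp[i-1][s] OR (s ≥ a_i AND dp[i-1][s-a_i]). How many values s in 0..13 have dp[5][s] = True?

i\s   0   1   2   3   4   5   6   7   8   9  10  11  12  13
  0   T   F   F   F   F   F   F   F   F   F   F   F   F   F
  1   T   T   F   F   F   F   F   F   F   F   F   F   F   F
  2   T   T   F   T   T   F   F   F   F   F   F   F   F   F
  3   T   T   F   T   T   T   T   F   T   T   F   F   F   F
  4   T   T   T   T   T   T   T   T   T   T   T   T   F   F
  5   T   T   T   T   T   T   T   T   T   T   T   T   T   T
  6   T   T   T   T   T   T   T   T   T   T   T   T   T   T

14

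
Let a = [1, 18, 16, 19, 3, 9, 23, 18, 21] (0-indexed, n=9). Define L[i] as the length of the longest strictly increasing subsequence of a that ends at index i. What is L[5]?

3

   i    0    1    2    3    4    5    6    7    8
a[i]    1   18   16   19    3    9   23   18   21
L[i]    1    2    2    3    2    3    4    4    5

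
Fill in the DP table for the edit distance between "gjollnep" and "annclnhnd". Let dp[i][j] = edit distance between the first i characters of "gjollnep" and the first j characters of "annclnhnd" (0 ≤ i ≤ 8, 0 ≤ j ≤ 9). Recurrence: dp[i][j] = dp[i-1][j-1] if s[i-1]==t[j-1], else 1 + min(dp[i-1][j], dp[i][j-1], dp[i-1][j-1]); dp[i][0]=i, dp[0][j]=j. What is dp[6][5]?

5

   ''  a  n  n  c  l  n  h  n  d
''  0  1  2  3  4  5  6  7  8  9
 g  1  1  2  3  4  5  6  7  8  9
 j  2  2  2  3  4  5  6  7  8  9
 o  3  3  3  3  4  5  6  7  8  9
 l  4  4  4  4  4  4  5  6  7  8
 l  5  5  5  5  5  4  5  6  7  8
 n  6  6  5  5  6  5  4  5  6  7
 e  7  7  6  6  6  6  5  5  6  7
 p  8  8  7  7  7  7  6  6  6  7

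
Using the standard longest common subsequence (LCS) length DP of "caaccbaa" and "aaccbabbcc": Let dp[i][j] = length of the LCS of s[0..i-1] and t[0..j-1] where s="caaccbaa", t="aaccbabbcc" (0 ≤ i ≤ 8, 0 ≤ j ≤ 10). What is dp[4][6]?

3

   ''  a  a  c  c  b  a  b  b  c  c
''  0  0  0  0  0  0  0  0  0  0  0
 c  0  0  0  1  1  1  1  1  1  1  1
 a  0  1  1  1  1  1  2  2  2  2  2
 a  0  1  2  2  2  2  2  2  2  2  2
 c  0  1  2  3  3  3  3  3  3  3  3
 c  0  1  2  3  4  4  4  4  4  4  4
 b  0  1  2  3  4  5  5  5  5  5  5
 a  0  1  2  3  4  5  6  6  6  6  6
 a  0  1  2  3  4  5  6  6  6  6  6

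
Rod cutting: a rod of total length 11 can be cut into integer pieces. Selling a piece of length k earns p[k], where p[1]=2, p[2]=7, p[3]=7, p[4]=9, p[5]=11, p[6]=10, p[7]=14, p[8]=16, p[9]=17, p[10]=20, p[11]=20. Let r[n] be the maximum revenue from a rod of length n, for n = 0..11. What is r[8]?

28

   n    0    1    2    3    4    5    6    7    8    9   10   11
r[n]    0    2    7    9   14   16   21   23   28   30   35   37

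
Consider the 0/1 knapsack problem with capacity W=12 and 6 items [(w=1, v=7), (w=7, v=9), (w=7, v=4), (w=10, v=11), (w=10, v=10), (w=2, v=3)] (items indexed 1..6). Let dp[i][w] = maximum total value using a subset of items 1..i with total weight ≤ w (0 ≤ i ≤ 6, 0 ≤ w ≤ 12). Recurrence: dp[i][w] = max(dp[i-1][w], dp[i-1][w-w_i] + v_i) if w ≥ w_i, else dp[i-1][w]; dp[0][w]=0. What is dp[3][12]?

i\w   0   1   2   3   4   5   6   7   8   9  10  11  12
  0   0   0   0   0   0   0   0   0   0   0   0   0   0
  1   0   7   7   7   7   7   7   7   7   7   7   7   7
  2   0   7   7   7   7   7   7   9  16  16  16  16  16
  3   0   7   7   7   7   7   7   9  16  16  16  16  16
  4   0   7   7   7   7   7   7   9  16  16  16  18  18
  5   0   7   7   7   7   7   7   9  16  16  16  18  18
  6   0   7   7  10  10  10  10  10  16  16  19  19  19

16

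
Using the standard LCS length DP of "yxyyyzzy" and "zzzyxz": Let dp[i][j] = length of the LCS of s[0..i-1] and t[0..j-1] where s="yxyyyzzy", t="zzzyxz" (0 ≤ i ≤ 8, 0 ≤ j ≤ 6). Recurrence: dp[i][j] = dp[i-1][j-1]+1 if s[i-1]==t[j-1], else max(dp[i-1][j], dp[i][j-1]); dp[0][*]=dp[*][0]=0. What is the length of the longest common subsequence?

   ''  z  z  z  y  x  z
''  0  0  0  0  0  0  0
 y  0  0  0  0  1  1  1
 x  0  0  0  0  1  2  2
 y  0  0  0  0  1  2  2
 y  0  0  0  0  1  2  2
 y  0  0  0  0  1  2  2
 z  0  1  1  1  1  2  3
 z  0  1  2  2  2  2  3
 y  0  1  2  2  3  3  3

3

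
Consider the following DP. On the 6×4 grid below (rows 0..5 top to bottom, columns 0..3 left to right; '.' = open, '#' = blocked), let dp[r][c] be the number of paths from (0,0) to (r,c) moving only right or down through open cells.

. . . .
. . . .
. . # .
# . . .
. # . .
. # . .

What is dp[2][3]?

4

r\c   0   1   2   3
  0   1   1   1   1
  1   1   2   3   4
  2   1   3   0   4
  3   0   3   3   7
  4   0   0   3  10
  5   0   0   3  13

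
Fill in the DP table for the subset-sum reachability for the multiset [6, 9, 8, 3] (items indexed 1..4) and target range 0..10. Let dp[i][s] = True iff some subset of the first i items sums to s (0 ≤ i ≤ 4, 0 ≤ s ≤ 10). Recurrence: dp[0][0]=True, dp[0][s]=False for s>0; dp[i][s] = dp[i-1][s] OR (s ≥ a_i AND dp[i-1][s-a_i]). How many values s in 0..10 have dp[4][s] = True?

5

i\s   0   1   2   3   4   5   6   7   8   9  10
  0   T   F   F   F   F   F   F   F   F   F   F
  1   T   F   F   F   F   F   T   F   F   F   F
  2   T   F   F   F   F   F   T   F   F   T   F
  3   T   F   F   F   F   F   T   F   T   T   F
  4   T   F   F   T   F   F   T   F   T   T   F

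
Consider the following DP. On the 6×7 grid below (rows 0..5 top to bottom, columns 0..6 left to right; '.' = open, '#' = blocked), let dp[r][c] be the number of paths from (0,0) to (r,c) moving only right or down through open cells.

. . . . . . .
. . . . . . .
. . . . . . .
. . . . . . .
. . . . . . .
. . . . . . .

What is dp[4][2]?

15

r\c   0   1   2   3   4   5   6
  0   1   1   1   1   1   1   1
  1   1   2   3   4   5   6   7
  2   1   3   6  10  15  21  28
  3   1   4  10  20  35  56  84
  4   1   5  15  35  70 126 210
  5   1   6  21  56 126 252 462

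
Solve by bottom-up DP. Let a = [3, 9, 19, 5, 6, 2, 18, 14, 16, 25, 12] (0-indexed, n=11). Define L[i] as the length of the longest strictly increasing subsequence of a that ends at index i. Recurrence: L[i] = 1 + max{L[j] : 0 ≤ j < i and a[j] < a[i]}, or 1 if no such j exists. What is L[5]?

   i    0    1    2    3    4    5    6    7    8    9   10
a[i]    3    9   19    5    6    2   18   14   16   25   12
L[i]    1    2    3    2    3    1    4    4    5    6    4

1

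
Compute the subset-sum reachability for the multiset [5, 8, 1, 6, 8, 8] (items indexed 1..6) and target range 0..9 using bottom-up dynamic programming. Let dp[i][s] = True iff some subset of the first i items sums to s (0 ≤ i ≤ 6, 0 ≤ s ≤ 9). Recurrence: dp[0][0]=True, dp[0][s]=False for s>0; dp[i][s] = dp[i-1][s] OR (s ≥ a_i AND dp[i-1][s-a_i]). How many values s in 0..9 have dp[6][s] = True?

i\s   0   1   2   3   4   5   6   7   8   9
  0   T   F   F   F   F   F   F   F   F   F
  1   T   F   F   F   F   T   F   F   F   F
  2   T   F   F   F   F   T   F   F   T   F
  3   T   T   F   F   F   T   T   F   T   T
  4   T   T   F   F   F   T   T   T   T   T
  5   T   T   F   F   F   T   T   T   T   T
  6   T   T   F   F   F   T   T   T   T   T

7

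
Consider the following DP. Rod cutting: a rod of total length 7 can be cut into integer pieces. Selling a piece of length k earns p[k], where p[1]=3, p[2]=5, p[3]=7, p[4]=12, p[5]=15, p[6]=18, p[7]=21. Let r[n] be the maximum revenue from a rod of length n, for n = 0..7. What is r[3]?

   n    0    1    2    3    4    5    6    7
r[n]    0    3    6    9   12   15   18   21

9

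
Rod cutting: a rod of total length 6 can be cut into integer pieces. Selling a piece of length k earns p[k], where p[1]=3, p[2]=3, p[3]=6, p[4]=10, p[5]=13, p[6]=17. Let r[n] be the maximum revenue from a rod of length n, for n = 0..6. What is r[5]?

   n    0    1    2    3    4    5    6
r[n]    0    3    6    9   12   15   18

15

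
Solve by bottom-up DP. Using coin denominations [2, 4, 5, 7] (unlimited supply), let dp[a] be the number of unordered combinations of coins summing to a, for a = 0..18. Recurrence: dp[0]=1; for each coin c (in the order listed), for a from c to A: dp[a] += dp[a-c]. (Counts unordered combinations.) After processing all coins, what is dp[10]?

after  coin     0     1     2     3     4     5     6     7     8     9    10    11    12    13    14    15    16    17    18
          2     1     0     1     0     1     0     1     0     1     0     1     0     1     0     1     0     1     0     1
          4     1     0     1     0     2     0     2     0     3     0     3     0     4     0     4     0     5     0     5
          5     1     0     1     0     2     1     2     1     3     2     4     2     5     3     6     4     7     5     8
          7     1     0     1     0     2     1     2     2     3     3     4     4     6     5     8     7    10     9    12

4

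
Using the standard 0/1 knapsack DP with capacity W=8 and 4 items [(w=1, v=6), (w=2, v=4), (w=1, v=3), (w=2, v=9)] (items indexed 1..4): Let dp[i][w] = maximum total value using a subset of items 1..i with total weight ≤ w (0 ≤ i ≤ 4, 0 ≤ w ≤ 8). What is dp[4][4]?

18

i\w   0   1   2   3   4   5   6   7   8
  0   0   0   0   0   0   0   0   0   0
  1   0   6   6   6   6   6   6   6   6
  2   0   6   6  10  10  10  10  10  10
  3   0   6   9  10  13  13  13  13  13
  4   0   6   9  15  18  19  22  22  22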